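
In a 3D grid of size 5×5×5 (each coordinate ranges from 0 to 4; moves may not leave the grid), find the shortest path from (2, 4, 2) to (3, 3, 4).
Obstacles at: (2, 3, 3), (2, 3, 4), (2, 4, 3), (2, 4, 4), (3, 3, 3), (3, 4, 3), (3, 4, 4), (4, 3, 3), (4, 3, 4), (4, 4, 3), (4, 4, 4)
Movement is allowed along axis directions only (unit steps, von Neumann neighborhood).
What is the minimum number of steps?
6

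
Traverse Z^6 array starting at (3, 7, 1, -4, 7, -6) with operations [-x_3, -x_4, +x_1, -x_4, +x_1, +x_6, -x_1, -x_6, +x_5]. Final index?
(4, 7, 0, -6, 8, -6)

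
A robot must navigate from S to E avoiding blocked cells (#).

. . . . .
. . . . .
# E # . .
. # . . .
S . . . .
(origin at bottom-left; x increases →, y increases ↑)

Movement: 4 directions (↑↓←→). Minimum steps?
9
(one shortest path: (0, 0) → (1, 0) → (2, 0) → (3, 0) → (3, 1) → (3, 2) → (3, 3) → (2, 3) → (1, 3) → (1, 2))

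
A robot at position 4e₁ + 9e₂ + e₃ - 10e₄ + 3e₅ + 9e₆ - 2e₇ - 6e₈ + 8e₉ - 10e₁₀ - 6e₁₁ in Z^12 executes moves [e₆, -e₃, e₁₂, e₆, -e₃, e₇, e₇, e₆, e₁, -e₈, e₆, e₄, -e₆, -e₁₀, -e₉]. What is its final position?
(5, 9, -1, -9, 3, 12, 0, -7, 7, -11, -6, 1)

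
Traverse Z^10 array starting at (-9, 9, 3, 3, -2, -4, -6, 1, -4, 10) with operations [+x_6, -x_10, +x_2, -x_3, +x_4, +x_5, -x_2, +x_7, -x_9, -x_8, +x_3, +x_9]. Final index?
(-9, 9, 3, 4, -1, -3, -5, 0, -4, 9)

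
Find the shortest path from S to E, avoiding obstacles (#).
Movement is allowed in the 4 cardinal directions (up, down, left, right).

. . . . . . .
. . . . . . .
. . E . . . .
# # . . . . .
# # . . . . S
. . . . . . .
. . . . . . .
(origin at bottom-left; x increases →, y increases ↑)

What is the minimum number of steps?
6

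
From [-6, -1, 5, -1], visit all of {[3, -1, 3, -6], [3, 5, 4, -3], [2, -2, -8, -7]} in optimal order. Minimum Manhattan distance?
42
(one optimal route: (-6, -1, 5, -1) → (3, 5, 4, -3) → (3, -1, 3, -6) → (2, -2, -8, -7))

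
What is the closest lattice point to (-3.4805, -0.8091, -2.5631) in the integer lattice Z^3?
(-3, -1, -3)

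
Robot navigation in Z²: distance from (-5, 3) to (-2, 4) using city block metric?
4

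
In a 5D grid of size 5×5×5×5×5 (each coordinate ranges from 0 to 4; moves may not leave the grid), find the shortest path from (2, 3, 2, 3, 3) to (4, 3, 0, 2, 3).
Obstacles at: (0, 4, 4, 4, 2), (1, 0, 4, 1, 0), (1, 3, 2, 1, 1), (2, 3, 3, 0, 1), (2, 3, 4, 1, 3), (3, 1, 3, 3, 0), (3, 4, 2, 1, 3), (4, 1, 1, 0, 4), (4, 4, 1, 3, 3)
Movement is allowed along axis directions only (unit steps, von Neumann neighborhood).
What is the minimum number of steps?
5
(one shortest path: (2, 3, 2, 3, 3) → (3, 3, 2, 3, 3) → (4, 3, 2, 3, 3) → (4, 3, 1, 3, 3) → (4, 3, 0, 3, 3) → (4, 3, 0, 2, 3))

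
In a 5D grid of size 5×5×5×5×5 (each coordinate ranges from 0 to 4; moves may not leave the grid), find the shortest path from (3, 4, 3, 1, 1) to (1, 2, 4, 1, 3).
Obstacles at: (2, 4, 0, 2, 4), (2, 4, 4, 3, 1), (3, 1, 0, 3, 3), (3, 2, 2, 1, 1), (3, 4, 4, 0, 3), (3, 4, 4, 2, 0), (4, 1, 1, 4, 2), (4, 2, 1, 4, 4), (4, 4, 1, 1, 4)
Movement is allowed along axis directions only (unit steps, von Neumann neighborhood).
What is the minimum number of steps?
7
(one shortest path: (3, 4, 3, 1, 1) → (2, 4, 3, 1, 1) → (1, 4, 3, 1, 1) → (1, 3, 3, 1, 1) → (1, 2, 3, 1, 1) → (1, 2, 4, 1, 1) → (1, 2, 4, 1, 2) → (1, 2, 4, 1, 3))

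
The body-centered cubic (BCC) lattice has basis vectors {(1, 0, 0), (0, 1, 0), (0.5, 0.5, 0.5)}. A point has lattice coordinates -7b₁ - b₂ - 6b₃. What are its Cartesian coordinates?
(-10, -4, -3)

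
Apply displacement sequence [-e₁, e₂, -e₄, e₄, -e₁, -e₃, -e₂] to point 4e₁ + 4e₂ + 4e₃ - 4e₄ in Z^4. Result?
(2, 4, 3, -4)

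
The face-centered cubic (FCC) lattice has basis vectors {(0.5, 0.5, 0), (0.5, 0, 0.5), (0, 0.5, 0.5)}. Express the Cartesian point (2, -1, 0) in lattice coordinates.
b₁ + 3b₂ - 3b₃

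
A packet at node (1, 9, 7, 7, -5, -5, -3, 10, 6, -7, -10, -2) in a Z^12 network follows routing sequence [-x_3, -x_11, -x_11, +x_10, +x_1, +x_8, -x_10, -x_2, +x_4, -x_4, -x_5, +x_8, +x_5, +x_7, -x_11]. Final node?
(2, 8, 6, 7, -5, -5, -2, 12, 6, -7, -13, -2)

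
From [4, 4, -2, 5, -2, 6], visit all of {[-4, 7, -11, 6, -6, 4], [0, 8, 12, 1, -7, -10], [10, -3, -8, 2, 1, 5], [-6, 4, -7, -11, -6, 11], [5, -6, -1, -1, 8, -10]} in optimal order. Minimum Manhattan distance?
196
(one optimal route: (4, 4, -2, 5, -2, 6) → (10, -3, -8, 2, 1, 5) → (5, -6, -1, -1, 8, -10) → (0, 8, 12, 1, -7, -10) → (-4, 7, -11, 6, -6, 4) → (-6, 4, -7, -11, -6, 11))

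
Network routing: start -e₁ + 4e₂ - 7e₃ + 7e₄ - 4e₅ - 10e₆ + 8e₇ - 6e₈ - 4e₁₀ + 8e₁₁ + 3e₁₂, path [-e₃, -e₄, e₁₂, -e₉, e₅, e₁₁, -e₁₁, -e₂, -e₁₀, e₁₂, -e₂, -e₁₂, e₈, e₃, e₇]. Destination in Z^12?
(-1, 2, -7, 6, -3, -10, 9, -5, -1, -5, 8, 4)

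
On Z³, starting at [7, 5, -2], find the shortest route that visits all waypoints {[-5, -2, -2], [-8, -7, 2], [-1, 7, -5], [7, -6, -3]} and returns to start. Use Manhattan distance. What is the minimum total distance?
74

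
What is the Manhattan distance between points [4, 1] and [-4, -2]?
11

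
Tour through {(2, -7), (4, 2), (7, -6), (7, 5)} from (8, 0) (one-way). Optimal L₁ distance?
29
(one optimal route: (8, 0) → (4, 2) → (7, 5) → (7, -6) → (2, -7))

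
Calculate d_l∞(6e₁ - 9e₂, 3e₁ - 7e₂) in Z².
3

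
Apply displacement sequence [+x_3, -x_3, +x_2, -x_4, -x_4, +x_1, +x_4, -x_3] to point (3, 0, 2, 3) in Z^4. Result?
(4, 1, 1, 2)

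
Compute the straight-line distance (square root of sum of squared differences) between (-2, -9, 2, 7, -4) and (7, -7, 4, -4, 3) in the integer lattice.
16.0935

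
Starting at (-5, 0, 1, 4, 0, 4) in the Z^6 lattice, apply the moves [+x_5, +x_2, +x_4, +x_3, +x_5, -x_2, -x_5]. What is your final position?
(-5, 0, 2, 5, 1, 4)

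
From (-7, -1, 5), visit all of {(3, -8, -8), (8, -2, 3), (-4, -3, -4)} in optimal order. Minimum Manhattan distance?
52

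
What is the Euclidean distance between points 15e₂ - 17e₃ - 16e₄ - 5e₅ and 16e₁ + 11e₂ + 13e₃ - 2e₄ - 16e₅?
38.5876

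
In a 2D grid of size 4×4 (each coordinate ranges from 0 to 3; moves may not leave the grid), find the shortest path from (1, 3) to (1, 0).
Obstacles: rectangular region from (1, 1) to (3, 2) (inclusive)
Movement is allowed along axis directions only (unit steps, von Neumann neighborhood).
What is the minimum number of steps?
5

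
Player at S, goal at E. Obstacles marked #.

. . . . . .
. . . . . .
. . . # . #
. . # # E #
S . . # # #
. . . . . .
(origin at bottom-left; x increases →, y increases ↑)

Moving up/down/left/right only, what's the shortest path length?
9
(one shortest path: (0, 1) → (1, 1) → (1, 2) → (1, 3) → (2, 3) → (2, 4) → (3, 4) → (4, 4) → (4, 3) → (4, 2))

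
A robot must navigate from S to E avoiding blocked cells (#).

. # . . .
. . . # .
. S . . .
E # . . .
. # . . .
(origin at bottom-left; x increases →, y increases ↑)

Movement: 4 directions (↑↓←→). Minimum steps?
2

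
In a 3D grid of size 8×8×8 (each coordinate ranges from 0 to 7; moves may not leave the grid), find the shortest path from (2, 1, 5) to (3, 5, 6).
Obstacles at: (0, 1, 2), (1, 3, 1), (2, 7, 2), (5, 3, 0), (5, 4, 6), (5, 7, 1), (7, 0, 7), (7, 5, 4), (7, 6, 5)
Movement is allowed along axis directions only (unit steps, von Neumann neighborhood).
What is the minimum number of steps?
6
(one shortest path: (2, 1, 5) → (3, 1, 5) → (3, 2, 5) → (3, 3, 5) → (3, 4, 5) → (3, 5, 5) → (3, 5, 6))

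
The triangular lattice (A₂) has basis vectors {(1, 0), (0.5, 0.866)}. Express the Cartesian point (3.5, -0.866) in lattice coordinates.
4b₁ - b₂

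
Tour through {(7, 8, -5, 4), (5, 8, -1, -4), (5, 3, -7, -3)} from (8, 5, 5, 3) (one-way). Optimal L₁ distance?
41
(one optimal route: (8, 5, 5, 3) → (7, 8, -5, 4) → (5, 8, -1, -4) → (5, 3, -7, -3))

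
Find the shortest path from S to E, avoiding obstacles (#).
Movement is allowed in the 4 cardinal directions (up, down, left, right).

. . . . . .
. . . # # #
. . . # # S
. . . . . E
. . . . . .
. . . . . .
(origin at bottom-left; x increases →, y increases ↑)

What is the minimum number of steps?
1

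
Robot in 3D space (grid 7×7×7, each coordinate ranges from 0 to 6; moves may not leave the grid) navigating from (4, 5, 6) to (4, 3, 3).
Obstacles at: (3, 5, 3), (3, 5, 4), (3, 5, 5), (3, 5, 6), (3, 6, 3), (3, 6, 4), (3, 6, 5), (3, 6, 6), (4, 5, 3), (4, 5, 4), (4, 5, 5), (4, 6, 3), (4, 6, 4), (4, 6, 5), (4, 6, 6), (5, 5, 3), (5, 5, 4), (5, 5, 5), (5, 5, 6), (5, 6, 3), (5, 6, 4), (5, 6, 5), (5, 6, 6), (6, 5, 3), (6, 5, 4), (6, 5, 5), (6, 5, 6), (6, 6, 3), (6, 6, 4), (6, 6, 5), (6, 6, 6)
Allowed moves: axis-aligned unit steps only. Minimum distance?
5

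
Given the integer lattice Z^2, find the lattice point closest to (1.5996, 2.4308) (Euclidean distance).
(2, 2)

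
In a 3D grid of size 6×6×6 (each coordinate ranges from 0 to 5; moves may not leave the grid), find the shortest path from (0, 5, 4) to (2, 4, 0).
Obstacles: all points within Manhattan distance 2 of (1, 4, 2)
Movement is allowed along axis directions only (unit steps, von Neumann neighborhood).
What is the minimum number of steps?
9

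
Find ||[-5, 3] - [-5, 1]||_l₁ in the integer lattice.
2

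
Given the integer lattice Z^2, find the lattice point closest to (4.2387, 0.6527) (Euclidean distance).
(4, 1)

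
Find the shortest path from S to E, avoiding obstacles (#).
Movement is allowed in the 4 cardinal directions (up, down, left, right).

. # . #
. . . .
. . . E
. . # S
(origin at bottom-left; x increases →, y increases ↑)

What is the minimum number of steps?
1
(one shortest path: (3, 0) → (3, 1))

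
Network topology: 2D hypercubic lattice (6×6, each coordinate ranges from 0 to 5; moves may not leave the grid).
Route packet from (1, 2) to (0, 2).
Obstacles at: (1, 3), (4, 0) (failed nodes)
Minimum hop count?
1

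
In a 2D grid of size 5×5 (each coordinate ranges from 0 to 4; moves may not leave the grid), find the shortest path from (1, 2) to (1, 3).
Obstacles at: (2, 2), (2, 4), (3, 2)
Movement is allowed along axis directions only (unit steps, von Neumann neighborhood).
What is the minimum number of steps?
1
(one shortest path: (1, 2) → (1, 3))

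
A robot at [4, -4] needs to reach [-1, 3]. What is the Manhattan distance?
12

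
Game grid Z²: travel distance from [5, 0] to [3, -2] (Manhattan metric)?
4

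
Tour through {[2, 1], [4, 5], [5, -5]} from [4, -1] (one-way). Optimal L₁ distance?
20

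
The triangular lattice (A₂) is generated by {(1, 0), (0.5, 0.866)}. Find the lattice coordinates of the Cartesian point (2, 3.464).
4b₂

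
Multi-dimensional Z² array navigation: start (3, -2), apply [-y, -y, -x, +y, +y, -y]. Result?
(2, -3)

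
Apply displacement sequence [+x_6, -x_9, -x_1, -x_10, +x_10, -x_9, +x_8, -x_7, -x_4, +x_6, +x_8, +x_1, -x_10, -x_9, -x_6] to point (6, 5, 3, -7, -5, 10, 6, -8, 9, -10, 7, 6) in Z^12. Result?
(6, 5, 3, -8, -5, 11, 5, -6, 6, -11, 7, 6)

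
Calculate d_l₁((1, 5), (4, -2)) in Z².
10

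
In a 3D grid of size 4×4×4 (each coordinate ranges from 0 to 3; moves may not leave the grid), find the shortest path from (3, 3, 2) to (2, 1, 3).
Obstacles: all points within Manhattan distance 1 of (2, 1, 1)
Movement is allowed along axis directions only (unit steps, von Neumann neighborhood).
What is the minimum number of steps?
4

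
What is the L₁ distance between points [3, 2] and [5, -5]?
9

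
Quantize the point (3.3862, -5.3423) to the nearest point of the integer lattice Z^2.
(3, -5)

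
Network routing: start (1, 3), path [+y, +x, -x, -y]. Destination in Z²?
(1, 3)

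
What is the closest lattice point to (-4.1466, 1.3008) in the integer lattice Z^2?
(-4, 1)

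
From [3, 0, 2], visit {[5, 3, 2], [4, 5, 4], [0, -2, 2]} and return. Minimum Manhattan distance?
28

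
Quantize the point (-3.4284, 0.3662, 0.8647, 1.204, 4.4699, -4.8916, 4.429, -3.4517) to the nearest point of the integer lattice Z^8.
(-3, 0, 1, 1, 4, -5, 4, -3)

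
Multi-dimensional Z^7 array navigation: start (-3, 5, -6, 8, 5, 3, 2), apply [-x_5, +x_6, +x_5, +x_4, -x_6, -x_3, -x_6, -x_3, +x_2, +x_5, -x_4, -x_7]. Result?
(-3, 6, -8, 8, 6, 2, 1)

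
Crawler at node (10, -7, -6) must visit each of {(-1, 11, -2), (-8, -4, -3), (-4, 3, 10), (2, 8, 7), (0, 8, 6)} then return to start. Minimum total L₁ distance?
110
(one optimal route: (10, -7, -6) → (-1, 11, -2) → (0, 8, 6) → (2, 8, 7) → (-4, 3, 10) → (-8, -4, -3) → (10, -7, -6))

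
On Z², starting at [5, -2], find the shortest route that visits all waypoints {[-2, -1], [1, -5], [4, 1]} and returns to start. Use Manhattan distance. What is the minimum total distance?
26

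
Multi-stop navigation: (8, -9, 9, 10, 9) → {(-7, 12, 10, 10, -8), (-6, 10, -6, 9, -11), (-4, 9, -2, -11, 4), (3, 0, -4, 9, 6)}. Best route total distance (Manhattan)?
136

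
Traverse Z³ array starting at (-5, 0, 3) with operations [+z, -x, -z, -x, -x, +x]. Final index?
(-7, 0, 3)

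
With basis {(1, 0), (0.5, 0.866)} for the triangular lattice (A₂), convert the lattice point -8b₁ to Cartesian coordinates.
(-8, 0)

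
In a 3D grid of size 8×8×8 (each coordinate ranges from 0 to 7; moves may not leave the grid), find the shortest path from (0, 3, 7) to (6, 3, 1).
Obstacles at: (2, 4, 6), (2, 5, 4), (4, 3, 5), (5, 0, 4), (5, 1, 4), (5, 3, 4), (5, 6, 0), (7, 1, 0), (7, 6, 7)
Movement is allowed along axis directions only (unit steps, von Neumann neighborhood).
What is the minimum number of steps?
12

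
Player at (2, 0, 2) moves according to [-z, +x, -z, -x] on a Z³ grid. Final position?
(2, 0, 0)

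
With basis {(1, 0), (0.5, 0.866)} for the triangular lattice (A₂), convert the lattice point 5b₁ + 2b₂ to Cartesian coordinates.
(6, 1.732)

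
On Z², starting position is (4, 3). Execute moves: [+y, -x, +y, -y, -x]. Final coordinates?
(2, 4)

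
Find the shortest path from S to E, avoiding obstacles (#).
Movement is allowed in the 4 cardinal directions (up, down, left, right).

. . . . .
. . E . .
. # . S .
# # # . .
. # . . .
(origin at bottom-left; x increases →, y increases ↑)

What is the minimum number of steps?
2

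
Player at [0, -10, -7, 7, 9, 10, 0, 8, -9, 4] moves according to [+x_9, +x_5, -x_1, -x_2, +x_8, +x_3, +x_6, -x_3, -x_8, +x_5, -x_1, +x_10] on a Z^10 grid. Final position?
(-2, -11, -7, 7, 11, 11, 0, 8, -8, 5)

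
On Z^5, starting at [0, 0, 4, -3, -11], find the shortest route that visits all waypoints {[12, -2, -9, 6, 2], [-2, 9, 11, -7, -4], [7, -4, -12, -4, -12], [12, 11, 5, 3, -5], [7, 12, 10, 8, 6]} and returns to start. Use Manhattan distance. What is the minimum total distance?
194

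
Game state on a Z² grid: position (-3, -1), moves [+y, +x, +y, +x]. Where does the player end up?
(-1, 1)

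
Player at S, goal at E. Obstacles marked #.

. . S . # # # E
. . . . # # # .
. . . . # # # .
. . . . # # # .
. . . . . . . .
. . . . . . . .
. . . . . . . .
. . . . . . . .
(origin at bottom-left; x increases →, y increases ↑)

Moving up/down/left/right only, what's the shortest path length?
13
(one shortest path: (2, 7) → (3, 7) → (3, 6) → (3, 5) → (3, 4) → (3, 3) → (4, 3) → (5, 3) → (6, 3) → (7, 3) → (7, 4) → (7, 5) → (7, 6) → (7, 7))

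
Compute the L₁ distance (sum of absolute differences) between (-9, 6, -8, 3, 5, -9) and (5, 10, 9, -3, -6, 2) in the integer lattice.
63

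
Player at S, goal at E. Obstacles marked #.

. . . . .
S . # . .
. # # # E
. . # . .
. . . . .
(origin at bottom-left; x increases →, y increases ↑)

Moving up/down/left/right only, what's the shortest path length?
7
(one shortest path: (0, 3) → (1, 3) → (1, 4) → (2, 4) → (3, 4) → (4, 4) → (4, 3) → (4, 2))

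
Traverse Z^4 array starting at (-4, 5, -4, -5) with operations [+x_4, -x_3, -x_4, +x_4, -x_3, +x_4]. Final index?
(-4, 5, -6, -3)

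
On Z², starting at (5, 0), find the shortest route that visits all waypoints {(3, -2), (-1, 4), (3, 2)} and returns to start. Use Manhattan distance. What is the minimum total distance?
24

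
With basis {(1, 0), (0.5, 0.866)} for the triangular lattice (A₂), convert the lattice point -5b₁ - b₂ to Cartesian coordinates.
(-5.5, -0.866)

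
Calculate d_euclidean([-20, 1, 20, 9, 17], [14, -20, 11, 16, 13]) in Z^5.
41.7493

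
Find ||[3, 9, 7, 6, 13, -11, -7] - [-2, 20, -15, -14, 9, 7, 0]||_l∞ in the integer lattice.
22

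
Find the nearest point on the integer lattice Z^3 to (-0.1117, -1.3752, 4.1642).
(0, -1, 4)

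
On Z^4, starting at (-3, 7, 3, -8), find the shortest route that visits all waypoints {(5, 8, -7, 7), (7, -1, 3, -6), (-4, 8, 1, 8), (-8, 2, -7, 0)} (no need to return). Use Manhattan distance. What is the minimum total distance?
98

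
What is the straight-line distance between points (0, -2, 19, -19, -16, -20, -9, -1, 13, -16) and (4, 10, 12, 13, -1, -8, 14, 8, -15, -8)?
55.3173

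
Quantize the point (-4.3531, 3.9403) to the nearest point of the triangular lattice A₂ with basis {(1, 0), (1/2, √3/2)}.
(-4.5, 4.33)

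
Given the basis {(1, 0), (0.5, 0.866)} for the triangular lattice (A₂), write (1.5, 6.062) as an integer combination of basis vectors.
-2b₁ + 7b₂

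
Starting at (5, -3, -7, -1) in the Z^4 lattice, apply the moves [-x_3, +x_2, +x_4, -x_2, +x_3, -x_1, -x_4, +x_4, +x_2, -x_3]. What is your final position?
(4, -2, -8, 0)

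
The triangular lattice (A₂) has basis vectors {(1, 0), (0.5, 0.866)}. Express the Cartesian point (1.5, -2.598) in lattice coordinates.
3b₁ - 3b₂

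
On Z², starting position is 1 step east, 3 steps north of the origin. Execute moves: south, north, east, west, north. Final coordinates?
(1, 4)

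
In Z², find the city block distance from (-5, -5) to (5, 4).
19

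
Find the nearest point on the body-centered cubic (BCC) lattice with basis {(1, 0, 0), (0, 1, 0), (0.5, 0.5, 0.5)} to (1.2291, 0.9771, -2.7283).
(1, 1, -3)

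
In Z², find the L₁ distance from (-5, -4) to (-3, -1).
5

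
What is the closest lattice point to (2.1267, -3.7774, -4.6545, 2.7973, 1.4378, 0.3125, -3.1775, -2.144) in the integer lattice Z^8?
(2, -4, -5, 3, 1, 0, -3, -2)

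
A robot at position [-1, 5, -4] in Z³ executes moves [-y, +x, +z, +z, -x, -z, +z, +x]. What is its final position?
(0, 4, -2)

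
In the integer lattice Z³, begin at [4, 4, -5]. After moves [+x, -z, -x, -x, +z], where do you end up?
(3, 4, -5)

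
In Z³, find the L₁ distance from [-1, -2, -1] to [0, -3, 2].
5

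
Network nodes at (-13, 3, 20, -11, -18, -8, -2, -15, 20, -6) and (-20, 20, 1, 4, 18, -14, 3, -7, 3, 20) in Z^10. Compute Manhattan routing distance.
156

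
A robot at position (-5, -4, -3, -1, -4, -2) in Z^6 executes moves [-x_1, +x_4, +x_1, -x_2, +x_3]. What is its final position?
(-5, -5, -2, 0, -4, -2)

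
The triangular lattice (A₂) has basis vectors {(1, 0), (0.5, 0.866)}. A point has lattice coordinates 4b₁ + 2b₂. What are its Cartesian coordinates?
(5, 1.732)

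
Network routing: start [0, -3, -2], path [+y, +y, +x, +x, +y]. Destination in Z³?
(2, 0, -2)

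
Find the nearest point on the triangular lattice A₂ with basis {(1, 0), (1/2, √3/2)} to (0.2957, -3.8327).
(0, -3.464)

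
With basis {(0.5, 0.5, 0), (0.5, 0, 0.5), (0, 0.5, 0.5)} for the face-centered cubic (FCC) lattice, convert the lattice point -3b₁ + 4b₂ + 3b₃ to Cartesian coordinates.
(0.5, 0, 3.5)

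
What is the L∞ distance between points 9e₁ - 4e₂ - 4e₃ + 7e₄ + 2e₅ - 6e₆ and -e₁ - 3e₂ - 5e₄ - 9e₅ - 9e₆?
12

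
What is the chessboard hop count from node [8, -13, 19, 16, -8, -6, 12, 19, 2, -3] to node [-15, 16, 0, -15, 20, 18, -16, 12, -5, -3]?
31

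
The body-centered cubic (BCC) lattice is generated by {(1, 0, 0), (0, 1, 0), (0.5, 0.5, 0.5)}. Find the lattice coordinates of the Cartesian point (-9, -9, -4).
-5b₁ - 5b₂ - 8b₃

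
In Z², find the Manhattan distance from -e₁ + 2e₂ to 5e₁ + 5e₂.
9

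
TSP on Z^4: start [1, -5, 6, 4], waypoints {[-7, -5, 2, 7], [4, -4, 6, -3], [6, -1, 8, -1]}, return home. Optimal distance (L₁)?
66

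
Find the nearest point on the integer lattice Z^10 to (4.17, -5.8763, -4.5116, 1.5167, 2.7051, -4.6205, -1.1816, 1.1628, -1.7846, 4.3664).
(4, -6, -5, 2, 3, -5, -1, 1, -2, 4)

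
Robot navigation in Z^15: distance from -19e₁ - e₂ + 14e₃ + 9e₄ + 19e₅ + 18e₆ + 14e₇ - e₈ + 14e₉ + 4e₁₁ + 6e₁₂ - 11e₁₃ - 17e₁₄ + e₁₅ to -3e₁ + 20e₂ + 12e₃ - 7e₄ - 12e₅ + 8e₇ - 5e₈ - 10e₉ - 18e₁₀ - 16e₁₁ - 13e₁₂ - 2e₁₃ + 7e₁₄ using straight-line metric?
67.9191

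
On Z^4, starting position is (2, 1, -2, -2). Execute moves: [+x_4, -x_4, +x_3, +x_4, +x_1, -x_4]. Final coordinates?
(3, 1, -1, -2)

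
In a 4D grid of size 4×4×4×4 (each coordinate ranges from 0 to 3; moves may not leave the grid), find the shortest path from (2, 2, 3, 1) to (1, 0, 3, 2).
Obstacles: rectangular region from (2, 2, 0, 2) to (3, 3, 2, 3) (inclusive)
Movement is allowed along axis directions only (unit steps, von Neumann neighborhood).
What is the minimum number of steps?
4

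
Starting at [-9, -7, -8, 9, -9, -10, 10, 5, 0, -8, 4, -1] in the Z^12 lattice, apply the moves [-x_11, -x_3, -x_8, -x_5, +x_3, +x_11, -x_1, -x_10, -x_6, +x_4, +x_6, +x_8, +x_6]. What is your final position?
(-10, -7, -8, 10, -10, -9, 10, 5, 0, -9, 4, -1)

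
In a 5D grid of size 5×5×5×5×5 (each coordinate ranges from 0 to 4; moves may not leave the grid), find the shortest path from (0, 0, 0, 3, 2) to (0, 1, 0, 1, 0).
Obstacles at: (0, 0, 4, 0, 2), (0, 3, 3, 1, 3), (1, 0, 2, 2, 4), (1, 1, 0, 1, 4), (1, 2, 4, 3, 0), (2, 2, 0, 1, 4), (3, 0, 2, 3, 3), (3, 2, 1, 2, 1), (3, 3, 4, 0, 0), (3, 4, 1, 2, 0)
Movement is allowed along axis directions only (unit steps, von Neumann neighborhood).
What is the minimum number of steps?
5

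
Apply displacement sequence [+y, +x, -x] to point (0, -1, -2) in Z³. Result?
(0, 0, -2)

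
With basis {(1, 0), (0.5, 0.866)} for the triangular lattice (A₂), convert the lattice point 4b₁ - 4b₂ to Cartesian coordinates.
(2, -3.464)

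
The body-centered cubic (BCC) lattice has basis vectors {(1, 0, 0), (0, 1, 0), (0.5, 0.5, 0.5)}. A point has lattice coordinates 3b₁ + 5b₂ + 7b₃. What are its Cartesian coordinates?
(6.5, 8.5, 3.5)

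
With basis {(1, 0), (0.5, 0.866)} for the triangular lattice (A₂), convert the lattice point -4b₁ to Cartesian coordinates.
(-4, 0)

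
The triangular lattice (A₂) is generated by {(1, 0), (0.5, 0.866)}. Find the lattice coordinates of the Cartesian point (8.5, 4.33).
6b₁ + 5b₂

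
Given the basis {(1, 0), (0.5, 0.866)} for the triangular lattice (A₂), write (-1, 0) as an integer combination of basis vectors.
-b₁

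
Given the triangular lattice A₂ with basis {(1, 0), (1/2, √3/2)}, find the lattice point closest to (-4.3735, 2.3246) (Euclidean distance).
(-4.5, 2.598)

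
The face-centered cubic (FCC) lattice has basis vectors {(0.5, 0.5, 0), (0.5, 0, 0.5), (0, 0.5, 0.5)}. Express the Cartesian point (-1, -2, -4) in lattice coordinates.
b₁ - 3b₂ - 5b₃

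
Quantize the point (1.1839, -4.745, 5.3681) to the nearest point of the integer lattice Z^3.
(1, -5, 5)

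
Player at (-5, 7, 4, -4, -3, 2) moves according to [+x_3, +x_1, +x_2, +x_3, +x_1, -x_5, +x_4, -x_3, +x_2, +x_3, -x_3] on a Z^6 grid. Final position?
(-3, 9, 5, -3, -4, 2)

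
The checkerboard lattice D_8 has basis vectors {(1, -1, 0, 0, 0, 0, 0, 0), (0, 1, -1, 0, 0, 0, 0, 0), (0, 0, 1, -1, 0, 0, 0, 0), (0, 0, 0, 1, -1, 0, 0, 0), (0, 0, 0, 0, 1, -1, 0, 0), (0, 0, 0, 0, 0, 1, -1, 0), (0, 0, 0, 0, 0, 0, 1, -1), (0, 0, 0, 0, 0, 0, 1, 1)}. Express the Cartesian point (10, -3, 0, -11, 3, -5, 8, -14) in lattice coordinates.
10b₁ + 7b₂ + 7b₃ - 4b₄ - b₅ - 6b₆ + 8b₇ - 6b₈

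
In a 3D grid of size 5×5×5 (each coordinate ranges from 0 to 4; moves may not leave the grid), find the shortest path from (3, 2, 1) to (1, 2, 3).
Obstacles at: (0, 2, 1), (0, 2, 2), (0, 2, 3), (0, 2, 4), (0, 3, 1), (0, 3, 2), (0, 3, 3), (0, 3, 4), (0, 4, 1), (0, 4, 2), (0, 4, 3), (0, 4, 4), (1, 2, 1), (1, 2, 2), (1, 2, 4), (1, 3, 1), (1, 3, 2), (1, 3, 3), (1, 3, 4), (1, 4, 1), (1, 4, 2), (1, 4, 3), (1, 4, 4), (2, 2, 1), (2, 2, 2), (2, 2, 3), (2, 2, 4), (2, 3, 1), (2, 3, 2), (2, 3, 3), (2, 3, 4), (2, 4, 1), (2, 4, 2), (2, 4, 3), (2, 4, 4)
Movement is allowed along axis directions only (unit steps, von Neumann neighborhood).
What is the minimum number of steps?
6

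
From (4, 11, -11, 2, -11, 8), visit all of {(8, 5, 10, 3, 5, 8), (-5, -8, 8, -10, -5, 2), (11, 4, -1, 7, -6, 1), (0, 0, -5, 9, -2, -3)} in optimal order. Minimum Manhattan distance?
167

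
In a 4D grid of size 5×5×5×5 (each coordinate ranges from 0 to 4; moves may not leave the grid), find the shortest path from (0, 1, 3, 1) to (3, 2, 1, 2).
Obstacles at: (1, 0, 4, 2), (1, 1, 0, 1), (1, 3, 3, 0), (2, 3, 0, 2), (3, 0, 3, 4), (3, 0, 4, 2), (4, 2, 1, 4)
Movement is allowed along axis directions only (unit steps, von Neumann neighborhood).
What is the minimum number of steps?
7
(one shortest path: (0, 1, 3, 1) → (1, 1, 3, 1) → (2, 1, 3, 1) → (3, 1, 3, 1) → (3, 2, 3, 1) → (3, 2, 2, 1) → (3, 2, 1, 1) → (3, 2, 1, 2))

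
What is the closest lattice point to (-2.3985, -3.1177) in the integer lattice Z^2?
(-2, -3)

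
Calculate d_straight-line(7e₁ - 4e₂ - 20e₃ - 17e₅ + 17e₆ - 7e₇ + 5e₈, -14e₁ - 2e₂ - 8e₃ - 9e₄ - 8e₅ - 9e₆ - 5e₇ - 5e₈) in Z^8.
39.128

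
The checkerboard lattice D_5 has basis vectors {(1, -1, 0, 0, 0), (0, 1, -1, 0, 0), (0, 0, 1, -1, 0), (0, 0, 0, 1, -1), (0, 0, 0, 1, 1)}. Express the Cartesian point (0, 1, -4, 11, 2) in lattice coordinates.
b₂ - 3b₃ + 3b₄ + 5b₅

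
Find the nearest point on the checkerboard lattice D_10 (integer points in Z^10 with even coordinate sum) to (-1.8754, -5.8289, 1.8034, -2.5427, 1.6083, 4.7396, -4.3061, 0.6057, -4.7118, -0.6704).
(-2, -6, 2, -2, 2, 5, -4, 1, -5, -1)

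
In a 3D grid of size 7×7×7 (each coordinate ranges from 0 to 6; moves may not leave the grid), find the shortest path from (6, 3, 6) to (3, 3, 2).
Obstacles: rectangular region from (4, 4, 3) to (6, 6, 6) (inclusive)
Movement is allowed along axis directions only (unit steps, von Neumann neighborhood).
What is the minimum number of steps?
7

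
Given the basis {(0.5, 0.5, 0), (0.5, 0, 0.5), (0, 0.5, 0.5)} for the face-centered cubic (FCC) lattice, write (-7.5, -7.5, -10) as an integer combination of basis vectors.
-5b₁ - 10b₂ - 10b₃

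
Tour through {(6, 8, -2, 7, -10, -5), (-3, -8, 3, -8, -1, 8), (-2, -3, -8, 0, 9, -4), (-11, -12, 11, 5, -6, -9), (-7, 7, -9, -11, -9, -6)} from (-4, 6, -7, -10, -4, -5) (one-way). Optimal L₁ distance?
208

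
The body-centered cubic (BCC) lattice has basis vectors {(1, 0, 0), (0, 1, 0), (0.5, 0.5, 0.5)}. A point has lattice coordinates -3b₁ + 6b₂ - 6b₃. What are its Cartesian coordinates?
(-6, 3, -3)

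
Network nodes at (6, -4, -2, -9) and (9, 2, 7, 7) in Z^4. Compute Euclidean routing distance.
19.5448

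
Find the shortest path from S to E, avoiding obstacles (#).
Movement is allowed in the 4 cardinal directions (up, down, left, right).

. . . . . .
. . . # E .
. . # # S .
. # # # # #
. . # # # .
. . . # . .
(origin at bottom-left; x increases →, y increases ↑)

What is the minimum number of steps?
1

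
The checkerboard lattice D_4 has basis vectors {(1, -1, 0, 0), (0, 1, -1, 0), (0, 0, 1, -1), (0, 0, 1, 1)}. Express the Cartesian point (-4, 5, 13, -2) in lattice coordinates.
-4b₁ + b₂ + 8b₃ + 6b₄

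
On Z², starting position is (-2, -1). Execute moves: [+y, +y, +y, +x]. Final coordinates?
(-1, 2)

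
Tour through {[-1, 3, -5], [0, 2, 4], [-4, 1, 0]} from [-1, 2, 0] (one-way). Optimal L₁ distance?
24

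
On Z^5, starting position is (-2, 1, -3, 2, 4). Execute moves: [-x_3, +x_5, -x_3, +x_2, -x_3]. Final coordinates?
(-2, 2, -6, 2, 5)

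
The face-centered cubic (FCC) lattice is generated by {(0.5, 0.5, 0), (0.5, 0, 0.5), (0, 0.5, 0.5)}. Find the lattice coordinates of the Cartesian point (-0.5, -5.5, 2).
-8b₁ + 7b₂ - 3b₃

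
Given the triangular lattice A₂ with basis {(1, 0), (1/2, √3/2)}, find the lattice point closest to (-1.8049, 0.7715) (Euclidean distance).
(-1.5, 0.866)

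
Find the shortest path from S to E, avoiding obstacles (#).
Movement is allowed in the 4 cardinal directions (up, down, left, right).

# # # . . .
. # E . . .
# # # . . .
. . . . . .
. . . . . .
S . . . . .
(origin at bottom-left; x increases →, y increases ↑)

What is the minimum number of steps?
8
(one shortest path: (0, 0) → (1, 0) → (2, 0) → (3, 0) → (3, 1) → (3, 2) → (3, 3) → (3, 4) → (2, 4))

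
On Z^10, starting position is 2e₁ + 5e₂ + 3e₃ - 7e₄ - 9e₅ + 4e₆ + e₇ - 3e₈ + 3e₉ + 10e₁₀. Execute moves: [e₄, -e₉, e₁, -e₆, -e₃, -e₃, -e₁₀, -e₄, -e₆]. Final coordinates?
(3, 5, 1, -7, -9, 2, 1, -3, 2, 9)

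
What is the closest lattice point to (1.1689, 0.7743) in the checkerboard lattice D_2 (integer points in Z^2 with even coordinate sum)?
(1, 1)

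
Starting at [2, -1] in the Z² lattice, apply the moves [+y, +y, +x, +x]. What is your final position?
(4, 1)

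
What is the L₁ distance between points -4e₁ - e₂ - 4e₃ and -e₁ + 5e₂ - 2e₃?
11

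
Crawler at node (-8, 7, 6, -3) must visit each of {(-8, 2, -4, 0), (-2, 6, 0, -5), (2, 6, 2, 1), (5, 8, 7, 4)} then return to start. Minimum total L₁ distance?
84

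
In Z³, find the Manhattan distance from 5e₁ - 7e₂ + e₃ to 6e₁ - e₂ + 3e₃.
9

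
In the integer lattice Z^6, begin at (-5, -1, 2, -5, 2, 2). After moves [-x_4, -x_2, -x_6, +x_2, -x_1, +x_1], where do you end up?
(-5, -1, 2, -6, 2, 1)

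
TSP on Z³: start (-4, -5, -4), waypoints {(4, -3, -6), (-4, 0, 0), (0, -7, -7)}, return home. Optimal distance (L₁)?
44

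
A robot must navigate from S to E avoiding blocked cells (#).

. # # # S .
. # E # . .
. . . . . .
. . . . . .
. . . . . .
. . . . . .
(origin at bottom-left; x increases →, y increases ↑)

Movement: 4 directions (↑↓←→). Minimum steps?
5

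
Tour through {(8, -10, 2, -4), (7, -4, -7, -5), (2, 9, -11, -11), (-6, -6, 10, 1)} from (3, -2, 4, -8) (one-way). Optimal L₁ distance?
104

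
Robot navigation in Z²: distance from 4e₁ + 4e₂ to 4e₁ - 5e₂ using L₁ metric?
9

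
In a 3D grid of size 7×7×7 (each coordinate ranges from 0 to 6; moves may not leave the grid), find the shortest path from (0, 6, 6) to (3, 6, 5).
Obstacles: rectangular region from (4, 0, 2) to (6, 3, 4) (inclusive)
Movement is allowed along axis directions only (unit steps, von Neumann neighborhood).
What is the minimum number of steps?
4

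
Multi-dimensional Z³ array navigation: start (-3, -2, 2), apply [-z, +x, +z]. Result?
(-2, -2, 2)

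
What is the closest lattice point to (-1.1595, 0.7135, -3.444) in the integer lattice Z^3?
(-1, 1, -3)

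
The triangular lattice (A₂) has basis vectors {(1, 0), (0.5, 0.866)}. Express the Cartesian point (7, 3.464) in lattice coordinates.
5b₁ + 4b₂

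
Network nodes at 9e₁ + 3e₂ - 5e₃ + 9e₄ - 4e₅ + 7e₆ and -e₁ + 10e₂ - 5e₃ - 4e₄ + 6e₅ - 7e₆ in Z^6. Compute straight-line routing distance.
24.779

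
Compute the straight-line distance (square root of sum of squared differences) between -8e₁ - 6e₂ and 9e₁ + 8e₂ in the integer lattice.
22.0227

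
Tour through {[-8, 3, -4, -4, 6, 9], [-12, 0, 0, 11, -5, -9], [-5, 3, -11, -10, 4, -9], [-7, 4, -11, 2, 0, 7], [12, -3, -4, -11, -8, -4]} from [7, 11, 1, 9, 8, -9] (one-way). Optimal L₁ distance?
203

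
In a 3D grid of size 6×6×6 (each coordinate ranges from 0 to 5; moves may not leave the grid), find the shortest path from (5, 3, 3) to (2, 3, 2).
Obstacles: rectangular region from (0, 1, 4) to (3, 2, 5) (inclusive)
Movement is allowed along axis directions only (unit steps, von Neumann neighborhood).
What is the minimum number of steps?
4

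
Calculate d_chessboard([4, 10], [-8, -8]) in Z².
18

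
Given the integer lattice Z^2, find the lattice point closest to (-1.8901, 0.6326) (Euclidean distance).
(-2, 1)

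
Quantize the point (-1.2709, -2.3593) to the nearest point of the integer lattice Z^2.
(-1, -2)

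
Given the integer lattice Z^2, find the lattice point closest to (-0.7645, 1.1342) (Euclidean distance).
(-1, 1)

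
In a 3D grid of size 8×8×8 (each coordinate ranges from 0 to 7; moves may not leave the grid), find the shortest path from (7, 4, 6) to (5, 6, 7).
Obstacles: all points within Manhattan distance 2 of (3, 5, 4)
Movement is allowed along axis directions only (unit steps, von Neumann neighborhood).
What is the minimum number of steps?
5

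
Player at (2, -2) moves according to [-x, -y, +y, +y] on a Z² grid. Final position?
(1, -1)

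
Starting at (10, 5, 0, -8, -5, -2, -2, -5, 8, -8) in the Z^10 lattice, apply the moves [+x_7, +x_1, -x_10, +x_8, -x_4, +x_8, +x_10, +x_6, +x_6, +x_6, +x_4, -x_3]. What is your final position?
(11, 5, -1, -8, -5, 1, -1, -3, 8, -8)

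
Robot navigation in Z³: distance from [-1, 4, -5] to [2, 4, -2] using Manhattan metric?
6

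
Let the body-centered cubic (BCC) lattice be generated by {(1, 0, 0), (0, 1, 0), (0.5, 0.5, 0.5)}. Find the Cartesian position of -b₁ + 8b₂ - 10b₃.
(-6, 3, -5)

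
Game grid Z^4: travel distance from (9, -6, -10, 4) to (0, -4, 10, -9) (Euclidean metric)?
25.5734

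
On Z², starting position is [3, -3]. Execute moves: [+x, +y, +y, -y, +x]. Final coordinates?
(5, -2)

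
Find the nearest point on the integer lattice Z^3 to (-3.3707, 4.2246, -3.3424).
(-3, 4, -3)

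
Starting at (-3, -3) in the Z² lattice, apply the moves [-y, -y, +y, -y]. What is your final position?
(-3, -5)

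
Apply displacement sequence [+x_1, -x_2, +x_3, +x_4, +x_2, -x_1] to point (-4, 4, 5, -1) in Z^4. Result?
(-4, 4, 6, 0)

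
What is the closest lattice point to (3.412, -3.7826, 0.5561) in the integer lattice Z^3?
(3, -4, 1)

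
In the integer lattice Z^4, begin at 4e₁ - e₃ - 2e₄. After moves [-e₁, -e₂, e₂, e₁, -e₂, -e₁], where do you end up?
(3, -1, -1, -2)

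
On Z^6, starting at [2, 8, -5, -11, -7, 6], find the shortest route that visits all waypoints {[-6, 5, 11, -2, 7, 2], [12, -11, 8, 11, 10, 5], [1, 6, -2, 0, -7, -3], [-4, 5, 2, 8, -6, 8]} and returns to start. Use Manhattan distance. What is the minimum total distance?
222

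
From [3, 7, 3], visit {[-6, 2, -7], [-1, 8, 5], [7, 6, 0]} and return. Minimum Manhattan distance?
62
(one optimal route: (3, 7, 3) → (-1, 8, 5) → (-6, 2, -7) → (7, 6, 0) → (3, 7, 3))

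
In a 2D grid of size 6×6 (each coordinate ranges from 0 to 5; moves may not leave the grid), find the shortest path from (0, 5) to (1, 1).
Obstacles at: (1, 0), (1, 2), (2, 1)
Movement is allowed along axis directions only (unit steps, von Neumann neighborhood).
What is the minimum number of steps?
5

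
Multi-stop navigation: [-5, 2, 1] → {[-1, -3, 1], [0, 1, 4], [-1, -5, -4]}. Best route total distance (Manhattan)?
24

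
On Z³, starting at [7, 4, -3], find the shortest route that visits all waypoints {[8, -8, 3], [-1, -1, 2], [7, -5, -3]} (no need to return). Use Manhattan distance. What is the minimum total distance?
36
(one optimal route: (7, 4, -3) → (7, -5, -3) → (8, -8, 3) → (-1, -1, 2))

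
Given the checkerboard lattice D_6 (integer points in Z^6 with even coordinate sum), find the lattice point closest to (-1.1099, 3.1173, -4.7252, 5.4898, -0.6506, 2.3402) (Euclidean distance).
(-1, 3, -5, 6, -1, 2)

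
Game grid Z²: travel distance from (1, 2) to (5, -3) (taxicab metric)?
9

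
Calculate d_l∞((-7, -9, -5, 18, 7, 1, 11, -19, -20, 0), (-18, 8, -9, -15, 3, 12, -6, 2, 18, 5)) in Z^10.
38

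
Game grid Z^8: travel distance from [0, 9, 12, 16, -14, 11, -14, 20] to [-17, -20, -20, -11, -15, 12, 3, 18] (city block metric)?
126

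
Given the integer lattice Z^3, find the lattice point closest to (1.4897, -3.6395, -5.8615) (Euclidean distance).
(1, -4, -6)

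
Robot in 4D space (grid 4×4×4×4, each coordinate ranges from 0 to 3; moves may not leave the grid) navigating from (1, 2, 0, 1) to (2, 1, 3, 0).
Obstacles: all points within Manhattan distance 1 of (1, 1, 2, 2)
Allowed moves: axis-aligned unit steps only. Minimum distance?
6
(one shortest path: (1, 2, 0, 1) → (2, 2, 0, 1) → (2, 1, 0, 1) → (2, 1, 1, 1) → (2, 1, 2, 1) → (2, 1, 3, 1) → (2, 1, 3, 0))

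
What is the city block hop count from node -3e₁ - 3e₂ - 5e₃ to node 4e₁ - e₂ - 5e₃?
9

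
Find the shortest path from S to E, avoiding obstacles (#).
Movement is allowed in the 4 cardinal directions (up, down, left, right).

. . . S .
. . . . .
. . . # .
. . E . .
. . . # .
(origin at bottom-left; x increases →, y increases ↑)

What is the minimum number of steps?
4
(one shortest path: (3, 4) → (2, 4) → (2, 3) → (2, 2) → (2, 1))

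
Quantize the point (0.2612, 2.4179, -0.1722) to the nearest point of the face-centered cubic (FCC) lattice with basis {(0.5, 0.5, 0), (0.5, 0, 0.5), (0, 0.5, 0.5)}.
(0.5, 2.5, 0)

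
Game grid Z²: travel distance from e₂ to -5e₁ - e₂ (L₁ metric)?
7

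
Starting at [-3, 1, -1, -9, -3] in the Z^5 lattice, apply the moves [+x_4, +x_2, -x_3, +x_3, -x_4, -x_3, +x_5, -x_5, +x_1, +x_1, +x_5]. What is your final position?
(-1, 2, -2, -9, -2)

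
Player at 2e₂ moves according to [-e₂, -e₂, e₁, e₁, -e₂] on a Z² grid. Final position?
(2, -1)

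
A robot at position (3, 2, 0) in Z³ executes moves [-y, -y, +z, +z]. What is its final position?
(3, 0, 2)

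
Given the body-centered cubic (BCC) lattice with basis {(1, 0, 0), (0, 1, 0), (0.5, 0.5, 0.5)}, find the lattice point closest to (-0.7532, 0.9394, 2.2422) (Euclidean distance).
(-1, 1, 2)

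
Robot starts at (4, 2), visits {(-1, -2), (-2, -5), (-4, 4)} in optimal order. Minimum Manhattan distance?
23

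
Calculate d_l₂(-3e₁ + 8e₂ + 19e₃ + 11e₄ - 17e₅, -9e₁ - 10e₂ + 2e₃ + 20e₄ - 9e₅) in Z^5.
28.178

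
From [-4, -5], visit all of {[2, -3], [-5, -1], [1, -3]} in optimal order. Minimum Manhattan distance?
14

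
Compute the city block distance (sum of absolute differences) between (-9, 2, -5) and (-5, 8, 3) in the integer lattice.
18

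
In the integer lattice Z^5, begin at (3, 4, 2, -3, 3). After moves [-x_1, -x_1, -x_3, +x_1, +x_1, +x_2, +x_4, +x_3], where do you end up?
(3, 5, 2, -2, 3)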